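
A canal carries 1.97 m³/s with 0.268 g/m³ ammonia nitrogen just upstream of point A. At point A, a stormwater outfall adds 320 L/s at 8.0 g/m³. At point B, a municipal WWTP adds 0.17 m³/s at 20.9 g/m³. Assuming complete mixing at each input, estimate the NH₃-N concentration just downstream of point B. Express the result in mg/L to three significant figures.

2.70 mg/L

320 L/s = 0.32 m³/s.
After input A: C = (1.97·0.268 + 0.32·8) / 2.29 = 1.348 mg/L.
After input B: C = (2.29·1.348 + 0.17·20.9) / 2.46 = 2.7 mg/L.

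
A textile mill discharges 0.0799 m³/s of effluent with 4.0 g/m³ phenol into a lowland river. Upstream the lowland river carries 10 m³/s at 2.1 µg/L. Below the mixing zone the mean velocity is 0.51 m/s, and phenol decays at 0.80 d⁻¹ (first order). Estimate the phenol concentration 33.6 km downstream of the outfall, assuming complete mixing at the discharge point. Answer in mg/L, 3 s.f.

2.1 µg/L = 0.0021 mg/L.
After complete mixing, C₀ = (0.0799·4 + 10·0.0021) / 10.08 = 0.03379 mg/L.
Travel time t = 3.36e+04 m / 0.51 m/s = 6.588e+04 s = 0.7625 d.
C = 0.03379·exp(−0.80·0.7625) = 0.03379·0.5433 = 0.01836 mg/L.

0.0184 mg/L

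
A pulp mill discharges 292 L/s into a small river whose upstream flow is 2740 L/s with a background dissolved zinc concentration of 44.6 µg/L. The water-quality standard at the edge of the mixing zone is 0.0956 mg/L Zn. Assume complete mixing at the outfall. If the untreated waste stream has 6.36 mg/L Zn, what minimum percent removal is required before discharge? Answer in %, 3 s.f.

292 L/s = 0.292 m³/s.
2740 L/s = 2.74 m³/s.
44.6 µg/L = 0.0446 mg/L.
Mass balance: 0.0956·3.032 = 0.292·Cₑ + 2.74·0.0446.
Cₑ = (0.2899 − 0.1222) / 0.292 = 0.5742 mg/L.
Required removal = 1 − 0.5742/6.36 = 90.97 %.

91.0 %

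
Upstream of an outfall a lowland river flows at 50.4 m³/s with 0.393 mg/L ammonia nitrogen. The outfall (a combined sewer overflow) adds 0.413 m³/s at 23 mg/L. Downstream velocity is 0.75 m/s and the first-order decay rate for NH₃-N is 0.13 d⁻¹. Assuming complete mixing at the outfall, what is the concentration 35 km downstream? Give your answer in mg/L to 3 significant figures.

After complete mixing, C₀ = (0.413·23 + 50.4·0.393) / 50.81 = 0.5767 mg/L.
Travel time t = 3.5e+04 m / 0.75 m/s = 4.667e+04 s = 0.5401 d.
C = 0.5767·exp(−0.13·0.5401) = 0.5767·0.9322 = 0.5376 mg/L.

0.538 mg/L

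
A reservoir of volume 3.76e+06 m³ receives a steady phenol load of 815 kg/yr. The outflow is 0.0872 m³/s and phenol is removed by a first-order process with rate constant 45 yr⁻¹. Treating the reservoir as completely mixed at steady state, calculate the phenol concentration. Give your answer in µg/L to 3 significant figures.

4.74 µg/L

Outflow Q = 0.0872 m³/s × 3.156e+07 s/yr = 2.752e+06 m³/yr.
Steady-state CSTR mass balance: W = Q·C + k·V·C, so C = W/(Q + kV).
Q + kV = 2.752e+06 + 45·3.76e+06 = 1.72e+08 m³/yr.
C = 815/1.72e+08 = 4.74e-06 kg/m³ = 0.00474 mg/L = 4.74 µg/L.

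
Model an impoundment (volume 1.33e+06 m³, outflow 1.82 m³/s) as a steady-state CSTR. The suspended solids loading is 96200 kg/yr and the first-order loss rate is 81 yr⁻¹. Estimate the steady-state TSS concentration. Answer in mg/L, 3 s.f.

Outflow Q = 1.82 m³/s × 3.156e+07 s/yr = 5.743e+07 m³/yr.
Steady-state CSTR mass balance: W = Q·C + k·V·C, so C = W/(Q + kV).
Q + kV = 5.743e+07 + 81·1.33e+06 = 1.652e+08 m³/yr.
C = 96200/1.652e+08 = 0.0005824 kg/m³ = 0.5824 mg/L.

0.582 mg/L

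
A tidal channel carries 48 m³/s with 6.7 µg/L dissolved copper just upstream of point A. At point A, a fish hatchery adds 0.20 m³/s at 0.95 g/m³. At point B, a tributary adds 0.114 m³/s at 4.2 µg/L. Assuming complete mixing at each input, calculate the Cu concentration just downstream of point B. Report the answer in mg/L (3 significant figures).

0.0106 mg/L

6.7 µg/L = 0.0067 mg/L.
After input A: C = (48·0.0067 + 0.2·0.95) / 48.2 = 0.01061 mg/L.
4.2 µg/L = 0.0042 mg/L.
After input B: C = (48.2·0.01061 + 0.114·0.0042) / 48.31 = 0.0106 mg/L.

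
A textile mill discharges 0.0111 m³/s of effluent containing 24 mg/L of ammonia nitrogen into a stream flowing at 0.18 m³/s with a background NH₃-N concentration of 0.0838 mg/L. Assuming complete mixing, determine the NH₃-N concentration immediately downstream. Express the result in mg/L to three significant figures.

1.47 mg/L

By mass balance at complete mixing, C = (0.0111·24 + 0.18·0.0838) / (0.0111 + 0.18) = 0.2815/0.1911 = 1.473 mg/L.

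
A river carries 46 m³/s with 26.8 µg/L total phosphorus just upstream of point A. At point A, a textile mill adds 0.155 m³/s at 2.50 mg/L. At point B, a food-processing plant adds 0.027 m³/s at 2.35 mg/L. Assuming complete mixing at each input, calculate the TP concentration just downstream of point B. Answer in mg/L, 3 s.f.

26.8 µg/L = 0.0268 mg/L.
After input A: C = (46·0.0268 + 0.155·2.5) / 46.16 = 0.03511 mg/L.
After input B: C = (46.16·0.03511 + 0.027·2.35) / 46.18 = 0.03646 mg/L.

0.0365 mg/L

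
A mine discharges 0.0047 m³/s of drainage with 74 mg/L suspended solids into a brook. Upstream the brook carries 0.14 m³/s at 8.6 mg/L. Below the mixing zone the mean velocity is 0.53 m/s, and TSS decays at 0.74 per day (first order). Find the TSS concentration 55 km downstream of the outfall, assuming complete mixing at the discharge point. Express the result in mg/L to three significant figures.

4.41 mg/L

After complete mixing, C₀ = (0.0047·74 + 0.14·8.6) / 0.1447 = 10.72 mg/L.
Travel time t = 5.5e+04 m / 0.53 m/s = 1.038e+05 s = 1.201 d.
C = 10.72·exp(−0.74·1.201) = 10.72·0.4111 = 4.409 mg/L.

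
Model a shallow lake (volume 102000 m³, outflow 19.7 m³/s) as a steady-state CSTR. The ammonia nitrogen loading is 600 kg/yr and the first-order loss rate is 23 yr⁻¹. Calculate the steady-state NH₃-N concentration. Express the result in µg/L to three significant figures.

0.961 µg/L

Outflow Q = 19.7 m³/s × 3.156e+07 s/yr = 6.217e+08 m³/yr.
Steady-state CSTR mass balance: W = Q·C + k·V·C, so C = W/(Q + kV).
Q + kV = 6.217e+08 + 23·102000 = 6.24e+08 m³/yr.
C = 600/6.24e+08 = 9.615e-07 kg/m³ = 0.0009615 mg/L = 0.9615 µg/L.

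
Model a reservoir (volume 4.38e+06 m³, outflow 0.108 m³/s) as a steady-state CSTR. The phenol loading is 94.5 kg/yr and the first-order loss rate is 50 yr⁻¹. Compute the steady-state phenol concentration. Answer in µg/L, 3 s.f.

Outflow Q = 0.108 m³/s × 3.156e+07 s/yr = 3.408e+06 m³/yr.
Steady-state CSTR mass balance: W = Q·C + k·V·C, so C = W/(Q + kV).
Q + kV = 3.408e+06 + 50·4.38e+06 = 2.224e+08 m³/yr.
C = 94.5/2.224e+08 = 4.249e-07 kg/m³ = 0.0004249 mg/L = 0.4249 µg/L.

0.425 µg/L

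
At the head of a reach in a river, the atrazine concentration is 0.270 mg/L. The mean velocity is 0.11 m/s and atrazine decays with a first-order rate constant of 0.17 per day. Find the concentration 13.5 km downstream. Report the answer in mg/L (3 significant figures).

Travel time t = 13.5 km / 0.11 m/s = 1.35e+04/0.11 = 1.227e+05 s = 1.42 d.
First-order decay: C = 0.270·exp(−0.17·1.42) = 0.270·0.7855 = 0.2121 mg/L.

0.212 mg/L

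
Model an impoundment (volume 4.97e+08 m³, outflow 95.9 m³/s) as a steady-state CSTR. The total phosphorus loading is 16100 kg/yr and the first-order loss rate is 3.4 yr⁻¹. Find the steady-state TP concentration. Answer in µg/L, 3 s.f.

Outflow Q = 95.9 m³/s × 3.156e+07 s/yr = 3.026e+09 m³/yr.
Steady-state CSTR mass balance: W = Q·C + k·V·C, so C = W/(Q + kV).
Q + kV = 3.026e+09 + 3.4·4.97e+08 = 4.716e+09 m³/yr.
C = 16100/4.716e+09 = 3.414e-06 kg/m³ = 0.003414 mg/L = 3.414 µg/L.

3.41 µg/L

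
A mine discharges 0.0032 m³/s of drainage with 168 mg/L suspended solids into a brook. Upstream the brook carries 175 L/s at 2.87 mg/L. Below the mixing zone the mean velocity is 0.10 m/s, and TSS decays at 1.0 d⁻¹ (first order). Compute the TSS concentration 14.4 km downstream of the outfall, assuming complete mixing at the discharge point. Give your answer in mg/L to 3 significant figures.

1.10 mg/L

175 L/s = 0.175 m³/s.
After complete mixing, C₀ = (0.0032·168 + 0.175·2.87) / 0.1782 = 5.835 mg/L.
Travel time t = 1.44e+04 m / 0.10 m/s = 1.44e+05 s = 1.667 d.
C = 5.835·exp(−1.0·1.667) = 5.835·0.1889 = 1.102 mg/L.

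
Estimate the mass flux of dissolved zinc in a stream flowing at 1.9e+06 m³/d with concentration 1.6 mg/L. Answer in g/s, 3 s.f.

1.9e+06 m³/d = 21.99 m³/s.
Mass flux = Q·C = 21.99 m³/s × 1.6 g/m³ = 35.19 g/s.

35.2 g/s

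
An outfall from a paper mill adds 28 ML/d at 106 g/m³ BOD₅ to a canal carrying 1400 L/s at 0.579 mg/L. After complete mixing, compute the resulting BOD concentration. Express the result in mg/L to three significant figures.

20.4 mg/L

28 ML/d = 0.3241 m³/s.
1400 L/s = 1.4 m³/s.
Conservation of mass across the mixing zone: C = (0.3241·106 + 1.4·0.579) / (0.3241 + 1.4) = 35.16/1.724 = 20.39 mg/L.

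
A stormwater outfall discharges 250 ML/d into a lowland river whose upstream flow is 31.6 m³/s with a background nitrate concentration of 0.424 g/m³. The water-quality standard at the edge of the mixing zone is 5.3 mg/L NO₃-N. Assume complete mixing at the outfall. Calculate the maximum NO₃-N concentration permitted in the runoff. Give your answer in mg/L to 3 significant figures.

58.6 mg/L

250 ML/d = 2.894 m³/s.
Mass balance: 5.3·34.49 = 2.894·Cₑ + 31.6·0.424.
Cₑ = (182.8 − 13.4) / 2.894 = 58.55 mg/L.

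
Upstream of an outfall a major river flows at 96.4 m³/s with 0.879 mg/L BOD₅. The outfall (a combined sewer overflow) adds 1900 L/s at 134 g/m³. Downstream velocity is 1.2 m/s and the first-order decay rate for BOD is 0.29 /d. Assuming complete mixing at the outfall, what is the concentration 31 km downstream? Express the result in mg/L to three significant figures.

1900 L/s = 1.9 m³/s.
After complete mixing, C₀ = (1.9·134 + 96.4·0.879) / 98.3 = 3.452 mg/L.
Travel time t = 3.1e+04 m / 1.2 m/s = 2.583e+04 s = 0.299 d.
C = 3.452·exp(−0.29·0.299) = 3.452·0.9169 = 3.165 mg/L.

3.17 mg/L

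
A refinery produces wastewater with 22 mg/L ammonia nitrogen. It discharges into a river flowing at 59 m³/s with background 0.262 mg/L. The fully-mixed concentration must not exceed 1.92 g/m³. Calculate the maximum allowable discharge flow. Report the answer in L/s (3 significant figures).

4870 L/s

Mass balance at complete mixing: C_std·(Q_w + Q_r) = Q_w·C_e + Q_r·C_b.
Rearranging, Q_w = Q_r·(C_std − C_b)/(C_e − C_std) = 59·(1.92 − 0.262) / (22 − 1.92) = 4.872 m³/s.
= 4872 L/s.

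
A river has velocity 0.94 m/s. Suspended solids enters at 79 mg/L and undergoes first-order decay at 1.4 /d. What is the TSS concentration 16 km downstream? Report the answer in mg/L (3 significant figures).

60.0 mg/L

Travel time t = 16 km / 0.94 m/s = 1.6e+04/0.94 = 1.702e+04 s = 0.197 d.
First-order decay: C = 79·exp(−1.4·0.197) = 79·0.759 = 59.96 mg/L.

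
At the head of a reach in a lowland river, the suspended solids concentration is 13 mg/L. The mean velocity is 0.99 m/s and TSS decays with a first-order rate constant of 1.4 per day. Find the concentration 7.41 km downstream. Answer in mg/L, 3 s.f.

Travel time t = 7.41 km / 0.99 m/s = 7410/0.99 = 7485 s = 0.08663 d.
First-order decay: C = 13·exp(−1.4·0.08663) = 13·0.8858 = 11.52 mg/L.

11.5 mg/L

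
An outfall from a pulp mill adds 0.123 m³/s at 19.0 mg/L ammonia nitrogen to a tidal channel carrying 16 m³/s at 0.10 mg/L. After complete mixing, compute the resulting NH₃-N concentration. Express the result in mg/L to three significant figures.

0.244 mg/L

Flow-weighted mixing gives C = (0.123·19 + 16·0.1) / (0.123 + 16) = 3.937/16.12 = 0.2442 mg/L.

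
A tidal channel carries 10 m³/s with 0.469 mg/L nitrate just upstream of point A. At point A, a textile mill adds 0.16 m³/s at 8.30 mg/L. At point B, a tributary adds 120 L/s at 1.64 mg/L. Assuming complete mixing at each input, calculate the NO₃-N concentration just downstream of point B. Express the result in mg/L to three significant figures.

0.605 mg/L

After input A: C = (10·0.469 + 0.16·8.3) / 10.16 = 0.5923 mg/L.
120 L/s = 0.12 m³/s.
After input B: C = (10.16·0.5923 + 0.12·1.64) / 10.28 = 0.6046 mg/L.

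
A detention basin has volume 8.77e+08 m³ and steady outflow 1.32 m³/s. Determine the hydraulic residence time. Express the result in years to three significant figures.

21.1 yr

Q = 1.32 m³/s × 3.156e+07 s/yr = 4.166e+07 m³/yr.
Hydraulic residence time τ = V/Q = 8.77e+08/4.166e+07 = 21.05 yr.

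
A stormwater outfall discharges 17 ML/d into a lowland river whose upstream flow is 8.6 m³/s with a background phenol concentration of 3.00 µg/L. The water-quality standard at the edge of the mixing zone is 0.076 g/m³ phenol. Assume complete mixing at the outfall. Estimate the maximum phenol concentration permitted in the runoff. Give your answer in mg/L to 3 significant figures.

3.27 mg/L

17 ML/d = 0.1968 m³/s.
3.00 µg/L = 0.003 mg/L.
Mass balance: 0.076·8.797 = 0.1968·Cₑ + 8.6·0.003.
Cₑ = (0.6686 − 0.0258) / 0.1968 = 3.267 mg/L.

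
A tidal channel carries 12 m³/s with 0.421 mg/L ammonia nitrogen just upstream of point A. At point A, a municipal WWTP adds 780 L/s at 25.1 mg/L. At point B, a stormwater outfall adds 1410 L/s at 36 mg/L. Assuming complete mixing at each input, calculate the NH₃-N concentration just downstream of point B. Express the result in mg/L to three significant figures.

5.31 mg/L

780 L/s = 0.78 m³/s.
After input A: C = (12·0.421 + 0.78·25.1) / 12.78 = 1.927 mg/L.
1410 L/s = 1.41 m³/s.
After input B: C = (12.78·1.927 + 1.41·36) / 14.19 = 5.313 mg/L.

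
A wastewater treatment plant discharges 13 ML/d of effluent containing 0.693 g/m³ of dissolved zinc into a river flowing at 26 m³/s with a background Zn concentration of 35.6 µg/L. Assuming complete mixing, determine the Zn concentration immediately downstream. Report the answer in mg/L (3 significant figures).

0.0394 mg/L

13 ML/d = 0.1505 m³/s.
35.6 µg/L = 0.0356 mg/L.
Flow-weighted mixing gives C = (0.1505·0.693 + 26·0.0356) / (0.1505 + 26) = 1.03/26.15 = 0.03938 mg/L.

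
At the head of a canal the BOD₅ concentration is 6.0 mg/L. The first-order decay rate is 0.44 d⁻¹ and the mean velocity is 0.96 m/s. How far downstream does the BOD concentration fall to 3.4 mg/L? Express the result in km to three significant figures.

From C = C₀·e^(−kt), t = ln(C₀/C)/k = ln(6.0/3.4)/0.44 = 0.568/0.44 = 1.291 d.
Distance = v·t = 0.96 m/s × 1.115e+05 s = 1.071e+05 m = 107.1 km.

107 km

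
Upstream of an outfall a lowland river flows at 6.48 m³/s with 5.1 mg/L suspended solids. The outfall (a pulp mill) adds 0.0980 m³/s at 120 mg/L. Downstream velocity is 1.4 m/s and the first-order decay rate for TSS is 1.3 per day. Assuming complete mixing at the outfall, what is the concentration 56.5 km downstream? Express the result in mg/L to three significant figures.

3.71 mg/L

After complete mixing, C₀ = (0.098·120 + 6.48·5.1) / 6.578 = 6.812 mg/L.
Travel time t = 5.65e+04 m / 1.4 m/s = 4.036e+04 s = 0.4671 d.
C = 6.812·exp(−1.3·0.4671) = 6.812·0.5449 = 3.711 mg/L.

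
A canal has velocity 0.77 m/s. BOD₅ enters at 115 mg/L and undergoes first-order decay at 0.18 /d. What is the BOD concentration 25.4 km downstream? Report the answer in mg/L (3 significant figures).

107 mg/L

Travel time t = 25.4 km / 0.77 m/s = 2.54e+04/0.77 = 3.299e+04 s = 0.3818 d.
First-order decay: C = 115·exp(−0.18·0.3818) = 115·0.9336 = 107.4 mg/L.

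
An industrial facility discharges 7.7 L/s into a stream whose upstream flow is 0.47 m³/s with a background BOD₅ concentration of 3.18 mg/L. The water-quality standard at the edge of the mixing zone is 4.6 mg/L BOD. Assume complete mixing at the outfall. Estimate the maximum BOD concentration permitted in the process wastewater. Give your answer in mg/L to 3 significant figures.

91.3 mg/L

7.7 L/s = 0.0077 m³/s.
Mass balance: 4.6·0.4777 = 0.0077·Cₑ + 0.47·3.18.
Cₑ = (2.197 − 1.495) / 0.0077 = 91.28 mg/L.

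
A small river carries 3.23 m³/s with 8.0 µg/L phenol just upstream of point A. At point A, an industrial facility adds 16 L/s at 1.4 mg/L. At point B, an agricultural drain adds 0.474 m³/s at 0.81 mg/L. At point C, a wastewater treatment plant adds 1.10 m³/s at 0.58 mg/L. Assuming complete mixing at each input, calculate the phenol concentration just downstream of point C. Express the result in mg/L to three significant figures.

0.222 mg/L

8.0 µg/L = 0.008 mg/L.
16 L/s = 0.016 m³/s.
After input A: C = (3.23·0.008 + 0.016·1.4) / 3.246 = 0.01486 mg/L.
After input B: C = (3.246·0.01486 + 0.474·0.81) / 3.72 = 0.1162 mg/L.
After input C: C = (3.72·0.1162 + 1.1·0.58) / 4.82 = 0.222 mg/L.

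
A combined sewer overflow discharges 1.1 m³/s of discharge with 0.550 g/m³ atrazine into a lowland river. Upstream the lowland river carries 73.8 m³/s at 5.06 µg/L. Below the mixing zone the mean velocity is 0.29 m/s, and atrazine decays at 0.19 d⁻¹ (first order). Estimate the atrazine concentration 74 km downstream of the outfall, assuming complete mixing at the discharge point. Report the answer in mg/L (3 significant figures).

5.06 µg/L = 0.00506 mg/L.
After complete mixing, C₀ = (1.1·0.55 + 73.8·0.00506) / 74.9 = 0.01306 mg/L.
Travel time t = 7.4e+04 m / 0.29 m/s = 2.552e+05 s = 2.953 d.
C = 0.01306·exp(−0.19·2.953) = 0.01306·0.5706 = 0.007453 mg/L.

0.00745 mg/L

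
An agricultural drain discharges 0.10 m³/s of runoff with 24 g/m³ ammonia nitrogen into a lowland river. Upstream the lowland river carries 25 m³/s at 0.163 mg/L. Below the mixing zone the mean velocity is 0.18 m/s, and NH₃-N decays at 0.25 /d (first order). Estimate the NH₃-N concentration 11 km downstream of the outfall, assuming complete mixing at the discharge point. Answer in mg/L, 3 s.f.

After complete mixing, C₀ = (0.1·24 + 25·0.163) / 25.1 = 0.258 mg/L.
Travel time t = 1.1e+04 m / 0.18 m/s = 6.111e+04 s = 0.7073 d.
C = 0.258·exp(−0.25·0.7073) = 0.258·0.8379 = 0.2162 mg/L.

0.216 mg/L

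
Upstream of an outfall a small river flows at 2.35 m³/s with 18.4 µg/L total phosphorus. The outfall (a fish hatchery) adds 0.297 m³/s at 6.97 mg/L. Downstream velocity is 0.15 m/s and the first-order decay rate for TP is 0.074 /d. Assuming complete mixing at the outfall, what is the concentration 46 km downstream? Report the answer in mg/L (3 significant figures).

0.614 mg/L

18.4 µg/L = 0.0184 mg/L.
After complete mixing, C₀ = (0.297·6.97 + 2.35·0.0184) / 2.647 = 0.7984 mg/L.
Travel time t = 4.6e+04 m / 0.15 m/s = 3.067e+05 s = 3.549 d.
C = 0.7984·exp(−0.074·3.549) = 0.7984·0.769 = 0.614 mg/L.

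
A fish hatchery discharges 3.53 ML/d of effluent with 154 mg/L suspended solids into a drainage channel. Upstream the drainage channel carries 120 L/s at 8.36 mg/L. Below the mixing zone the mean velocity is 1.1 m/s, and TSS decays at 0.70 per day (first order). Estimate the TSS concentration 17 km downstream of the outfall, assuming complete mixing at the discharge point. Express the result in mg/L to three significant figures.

40.0 mg/L

3.53 ML/d = 0.04086 m³/s.
120 L/s = 0.12 m³/s.
After complete mixing, C₀ = (0.04086·154 + 0.12·8.36) / 0.1609 = 45.35 mg/L.
Travel time t = 1.7e+04 m / 1.1 m/s = 1.545e+04 s = 0.1789 d.
C = 45.35·exp(−0.70·0.1789) = 45.35·0.8823 = 40.01 mg/L.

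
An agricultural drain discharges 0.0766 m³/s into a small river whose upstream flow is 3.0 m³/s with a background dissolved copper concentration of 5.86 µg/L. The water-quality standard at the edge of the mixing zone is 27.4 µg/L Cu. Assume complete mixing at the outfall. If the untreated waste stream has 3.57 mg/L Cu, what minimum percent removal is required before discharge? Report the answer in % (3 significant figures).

5.86 µg/L = 0.00586 mg/L.
27.4 µg/L = 0.0274 mg/L.
Mass balance: 0.0274·3.077 = 0.0766·Cₑ + 3·0.00586.
Cₑ = (0.0843 − 0.01758) / 0.0766 = 0.871 mg/L.
Required removal = 1 − 0.871/3.57 = 75.6 %.

75.6 %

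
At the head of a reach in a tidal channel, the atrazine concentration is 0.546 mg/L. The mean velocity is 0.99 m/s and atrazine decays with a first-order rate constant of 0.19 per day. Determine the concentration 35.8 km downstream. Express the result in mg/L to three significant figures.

Travel time t = 35.8 km / 0.99 m/s = 3.58e+04/0.99 = 3.616e+04 s = 0.4185 d.
First-order decay: C = 0.546·exp(−0.19·0.4185) = 0.546·0.9236 = 0.5043 mg/L.

0.504 mg/L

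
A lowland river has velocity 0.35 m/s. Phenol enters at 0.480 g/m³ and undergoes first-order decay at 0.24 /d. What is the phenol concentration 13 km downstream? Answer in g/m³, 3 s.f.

Travel time t = 13 km / 0.35 m/s = 1.3e+04/0.35 = 3.714e+04 s = 0.4299 d.
First-order decay: C = 0.480·exp(−0.24·0.4299) = 0.480·0.902 = 0.4329 g/m³.

0.433 g/m³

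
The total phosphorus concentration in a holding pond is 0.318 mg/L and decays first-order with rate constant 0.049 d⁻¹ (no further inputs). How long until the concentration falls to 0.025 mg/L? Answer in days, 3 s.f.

51.9 d

t = ln(C₀/C)/k = ln(0.318/0.025)/0.049 = 2.543/0.049 = 51.9 d.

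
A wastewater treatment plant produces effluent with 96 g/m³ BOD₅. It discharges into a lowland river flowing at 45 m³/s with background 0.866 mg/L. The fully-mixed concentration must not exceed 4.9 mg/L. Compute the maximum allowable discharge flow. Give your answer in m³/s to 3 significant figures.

1.99 m³/s

Mass balance at complete mixing: C_std·(Q_w + Q_r) = Q_w·C_e + Q_r·C_b.
Rearranging, Q_w = Q_r·(C_std − C_b)/(C_e − C_std) = 45·(4.9 − 0.866) / (96 − 4.9) = 1.993 m³/s.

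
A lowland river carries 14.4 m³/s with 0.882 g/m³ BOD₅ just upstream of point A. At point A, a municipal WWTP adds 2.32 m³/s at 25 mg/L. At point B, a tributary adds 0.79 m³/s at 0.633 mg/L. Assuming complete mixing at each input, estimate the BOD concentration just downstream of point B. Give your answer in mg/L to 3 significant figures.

After input A: C = (14.4·0.882 + 2.32·25) / 16.72 = 4.229 mg/L.
After input B: C = (16.72·4.229 + 0.79·0.633) / 17.51 = 4.066 mg/L.

4.07 mg/L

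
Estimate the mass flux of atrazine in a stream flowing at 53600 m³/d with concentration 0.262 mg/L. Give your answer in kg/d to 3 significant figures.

53600 m³/d = 0.6204 m³/s.
Mass flux = Q·C = 0.6204 m³/s × 0.262 g/m³ = 0.1625 g/s.
= 0.1625 g/s × 86.4 = 14.04 kg/d.

14.0 kg/d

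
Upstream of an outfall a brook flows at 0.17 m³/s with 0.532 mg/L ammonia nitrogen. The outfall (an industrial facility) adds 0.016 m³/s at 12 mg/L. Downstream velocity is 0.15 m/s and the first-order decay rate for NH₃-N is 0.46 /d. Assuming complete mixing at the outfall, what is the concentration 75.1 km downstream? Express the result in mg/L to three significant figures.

0.106 mg/L

After complete mixing, C₀ = (0.016·12 + 0.17·0.532) / 0.186 = 1.518 mg/L.
Travel time t = 7.51e+04 m / 0.15 m/s = 5.007e+05 s = 5.795 d.
C = 1.518·exp(−0.46·5.795) = 1.518·0.06956 = 0.1056 mg/L.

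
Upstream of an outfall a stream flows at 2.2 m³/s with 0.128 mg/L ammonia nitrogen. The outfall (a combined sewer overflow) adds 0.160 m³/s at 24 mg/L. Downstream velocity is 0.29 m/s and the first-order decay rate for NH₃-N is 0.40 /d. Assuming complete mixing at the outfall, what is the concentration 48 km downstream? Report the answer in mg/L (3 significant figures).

After complete mixing, C₀ = (0.16·24 + 2.2·0.128) / 2.36 = 1.746 mg/L.
Travel time t = 4.8e+04 m / 0.29 m/s = 1.655e+05 s = 1.916 d.
C = 1.746·exp(−0.40·1.916) = 1.746·0.4647 = 0.8116 mg/L.

0.812 mg/L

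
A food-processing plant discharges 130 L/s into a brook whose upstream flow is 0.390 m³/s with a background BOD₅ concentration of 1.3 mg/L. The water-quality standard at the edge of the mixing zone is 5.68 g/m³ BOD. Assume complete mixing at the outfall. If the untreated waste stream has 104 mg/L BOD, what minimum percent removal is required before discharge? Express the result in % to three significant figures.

130 L/s = 0.13 m³/s.
Mass balance: 5.68·0.52 = 0.13·Cₑ + 0.39·1.3.
Cₑ = (2.954 − 0.507) / 0.13 = 18.82 mg/L.
Required removal = 1 − 18.82/104 = 81.9 %.

81.9 %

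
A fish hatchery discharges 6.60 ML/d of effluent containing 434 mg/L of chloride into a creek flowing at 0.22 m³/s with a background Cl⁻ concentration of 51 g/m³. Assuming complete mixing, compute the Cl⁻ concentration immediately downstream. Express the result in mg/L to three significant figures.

6.60 ML/d = 0.07639 m³/s.
Flow-weighted mixing gives C = (0.07639·434 + 0.22·51) / (0.07639 + 0.22) = 44.37/0.2964 = 149.7 mg/L.

150 mg/L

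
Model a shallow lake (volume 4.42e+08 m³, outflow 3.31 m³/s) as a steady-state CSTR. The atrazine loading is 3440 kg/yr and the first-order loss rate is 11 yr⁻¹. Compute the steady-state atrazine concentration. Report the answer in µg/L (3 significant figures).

0.693 µg/L

Outflow Q = 3.31 m³/s × 3.156e+07 s/yr = 1.045e+08 m³/yr.
Steady-state CSTR mass balance: W = Q·C + k·V·C, so C = W/(Q + kV).
Q + kV = 1.045e+08 + 11·4.42e+08 = 4.966e+09 m³/yr.
C = 3440/4.966e+09 = 6.926e-07 kg/m³ = 0.0006926 mg/L = 0.6926 µg/L.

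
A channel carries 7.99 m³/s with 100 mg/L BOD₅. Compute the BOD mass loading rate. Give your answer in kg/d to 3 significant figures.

69000 kg/d

Mass flux = Q·C = 7.99 m³/s × 100 g/m³ = 799 g/s.
= 799 g/s × 86.4 = 6.903e+04 kg/d.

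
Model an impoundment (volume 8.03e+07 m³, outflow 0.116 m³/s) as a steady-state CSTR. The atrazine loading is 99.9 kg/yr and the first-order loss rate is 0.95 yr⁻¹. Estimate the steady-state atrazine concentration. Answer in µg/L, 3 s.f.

Outflow Q = 0.116 m³/s × 3.156e+07 s/yr = 3.661e+06 m³/yr.
Steady-state CSTR mass balance: W = Q·C + k·V·C, so C = W/(Q + kV).
Q + kV = 3.661e+06 + 0.95·8.03e+07 = 7.995e+07 m³/yr.
C = 99.9/7.995e+07 = 1.25e-06 kg/m³ = 0.00125 mg/L = 1.25 µg/L.

1.25 µg/L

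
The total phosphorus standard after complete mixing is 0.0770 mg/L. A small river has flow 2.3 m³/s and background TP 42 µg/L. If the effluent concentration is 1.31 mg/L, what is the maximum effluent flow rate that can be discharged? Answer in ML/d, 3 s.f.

5.64 ML/d

42 µg/L = 0.042 mg/L.
Mass balance at complete mixing: C_std·(Q_w + Q_r) = Q_w·C_e + Q_r·C_b.
Rearranging, Q_w = Q_r·(C_std − C_b)/(C_e − C_std) = 2.3·(0.077 − 0.042) / (1.31 − 0.077) = 0.06529 m³/s.
= 5.641 ML/d.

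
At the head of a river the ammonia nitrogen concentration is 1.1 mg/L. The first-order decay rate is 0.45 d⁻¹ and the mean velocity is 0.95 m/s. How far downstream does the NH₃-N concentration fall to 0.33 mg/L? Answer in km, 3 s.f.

220 km

From C = C₀·e^(−kt), t = ln(C₀/C)/k = ln(1.1/0.33)/0.45 = 1.204/0.45 = 2.675 d.
Distance = v·t = 0.95 m/s × 2.312e+05 s = 2.196e+05 m = 219.6 km.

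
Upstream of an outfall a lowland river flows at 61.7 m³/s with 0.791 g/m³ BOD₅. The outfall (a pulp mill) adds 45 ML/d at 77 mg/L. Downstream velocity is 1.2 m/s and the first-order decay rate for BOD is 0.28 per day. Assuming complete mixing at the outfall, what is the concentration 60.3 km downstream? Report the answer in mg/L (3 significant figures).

45 ML/d = 0.5208 m³/s.
After complete mixing, C₀ = (0.5208·77 + 61.7·0.791) / 62.22 = 1.429 mg/L.
Travel time t = 6.03e+04 m / 1.2 m/s = 5.025e+04 s = 0.5816 d.
C = 1.429·exp(−0.28·0.5816) = 1.429·0.8497 = 1.214 mg/L.

1.21 mg/L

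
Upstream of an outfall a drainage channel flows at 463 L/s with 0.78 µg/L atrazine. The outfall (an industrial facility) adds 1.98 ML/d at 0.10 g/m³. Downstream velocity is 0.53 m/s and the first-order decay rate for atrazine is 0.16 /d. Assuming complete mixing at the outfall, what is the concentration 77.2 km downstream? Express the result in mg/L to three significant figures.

0.00417 mg/L

1.98 ML/d = 0.02292 m³/s.
463 L/s = 0.463 m³/s.
0.78 µg/L = 0.00078 mg/L.
After complete mixing, C₀ = (0.02292·0.1 + 0.463·0.00078) / 0.4859 = 0.005459 mg/L.
Travel time t = 7.72e+04 m / 0.53 m/s = 1.457e+05 s = 1.686 d.
C = 0.005459·exp(−0.16·1.686) = 0.005459·0.7636 = 0.004169 mg/L.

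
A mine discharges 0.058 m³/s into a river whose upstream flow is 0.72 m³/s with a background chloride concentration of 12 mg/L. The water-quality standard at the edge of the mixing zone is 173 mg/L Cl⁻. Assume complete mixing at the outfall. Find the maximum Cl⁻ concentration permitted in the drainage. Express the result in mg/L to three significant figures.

2170 mg/L

Mass balance: 173·0.778 = 0.058·Cₑ + 0.72·12.
Cₑ = (134.6 − 8.64) / 0.058 = 2172 mg/L.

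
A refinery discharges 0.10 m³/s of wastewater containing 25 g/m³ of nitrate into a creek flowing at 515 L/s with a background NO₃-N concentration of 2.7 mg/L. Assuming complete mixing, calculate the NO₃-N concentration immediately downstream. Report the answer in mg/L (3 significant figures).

515 L/s = 0.515 m³/s.
By mass balance at complete mixing, C = (0.1·25 + 0.515·2.7) / (0.1 + 0.515) = 3.891/0.615 = 6.326 mg/L.

6.33 mg/L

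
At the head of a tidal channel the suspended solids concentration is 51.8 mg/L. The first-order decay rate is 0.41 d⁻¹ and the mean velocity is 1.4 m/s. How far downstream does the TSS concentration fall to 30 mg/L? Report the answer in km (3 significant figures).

From C = C₀·e^(−kt), t = ln(C₀/C)/k = ln(51.8/30)/0.41 = 0.5462/0.41 = 1.332 d.
Distance = v·t = 1.4 m/s × 1.151e+05 s = 1.611e+05 m = 161.1 km.

161 km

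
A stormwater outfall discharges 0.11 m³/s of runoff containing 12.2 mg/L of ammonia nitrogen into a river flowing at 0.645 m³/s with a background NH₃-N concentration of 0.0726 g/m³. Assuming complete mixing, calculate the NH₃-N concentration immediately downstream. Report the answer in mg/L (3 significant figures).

Flow-weighted mixing gives C = (0.11·12.2 + 0.645·0.0726) / (0.11 + 0.645) = 1.389/0.755 = 1.84 mg/L.

1.84 mg/L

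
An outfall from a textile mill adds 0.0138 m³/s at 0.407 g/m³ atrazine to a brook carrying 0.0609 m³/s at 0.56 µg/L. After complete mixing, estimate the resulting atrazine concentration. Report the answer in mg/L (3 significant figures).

0.56 µg/L = 0.00056 mg/L.
By mass balance at complete mixing, C = (0.0138·0.407 + 0.0609·0.00056) / (0.0138 + 0.0609) = 0.005651/0.0747 = 0.07565 mg/L.

0.0756 mg/L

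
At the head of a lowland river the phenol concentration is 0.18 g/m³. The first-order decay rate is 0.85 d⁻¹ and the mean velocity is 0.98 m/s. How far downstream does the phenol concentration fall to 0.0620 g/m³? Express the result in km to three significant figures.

From C = C₀·e^(−kt), t = ln(C₀/C)/k = ln(0.18/0.0620)/0.85 = 1.066/0.85 = 1.254 d.
Distance = v·t = 0.98 m/s × 1.083e+05 s = 1.062e+05 m = 106.2 km.

106 km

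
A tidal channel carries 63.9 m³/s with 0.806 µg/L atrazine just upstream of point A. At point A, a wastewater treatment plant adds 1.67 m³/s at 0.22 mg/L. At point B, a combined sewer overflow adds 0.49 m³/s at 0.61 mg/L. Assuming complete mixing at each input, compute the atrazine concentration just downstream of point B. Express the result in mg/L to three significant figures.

0.0109 mg/L

0.806 µg/L = 0.000806 mg/L.
After input A: C = (63.9·0.000806 + 1.67·0.22) / 65.57 = 0.006389 mg/L.
After input B: C = (65.57·0.006389 + 0.49·0.61) / 66.06 = 0.01087 mg/L.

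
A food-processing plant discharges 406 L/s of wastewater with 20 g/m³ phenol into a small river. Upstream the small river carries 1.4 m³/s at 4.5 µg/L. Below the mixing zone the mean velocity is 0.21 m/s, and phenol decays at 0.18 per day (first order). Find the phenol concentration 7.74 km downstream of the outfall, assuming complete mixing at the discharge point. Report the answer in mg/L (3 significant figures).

4.17 mg/L

406 L/s = 0.406 m³/s.
4.5 µg/L = 0.0045 mg/L.
After complete mixing, C₀ = (0.406·20 + 1.4·0.0045) / 1.806 = 4.5 mg/L.
Travel time t = 7740 m / 0.21 m/s = 3.686e+04 s = 0.4266 d.
C = 4.5·exp(−0.18·0.4266) = 4.5·0.9261 = 4.167 mg/L.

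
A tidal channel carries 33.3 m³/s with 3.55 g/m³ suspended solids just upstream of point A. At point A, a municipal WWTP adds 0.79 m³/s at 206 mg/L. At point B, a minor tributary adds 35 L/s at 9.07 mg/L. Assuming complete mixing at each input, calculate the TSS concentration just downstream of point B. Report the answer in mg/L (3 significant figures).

After input A: C = (33.3·3.55 + 0.79·206) / 34.09 = 8.242 mg/L.
35 L/s = 0.035 m³/s.
After input B: C = (34.09·8.242 + 0.035·9.07) / 34.12 = 8.242 mg/L.

8.24 mg/L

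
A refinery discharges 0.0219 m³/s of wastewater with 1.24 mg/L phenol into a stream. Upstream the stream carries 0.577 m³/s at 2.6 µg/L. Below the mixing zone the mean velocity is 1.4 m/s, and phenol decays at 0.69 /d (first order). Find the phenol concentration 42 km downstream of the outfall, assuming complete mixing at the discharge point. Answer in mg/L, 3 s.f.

0.0377 mg/L

2.6 µg/L = 0.0026 mg/L.
After complete mixing, C₀ = (0.0219·1.24 + 0.577·0.0026) / 0.5989 = 0.04785 mg/L.
Travel time t = 4.2e+04 m / 1.4 m/s = 3e+04 s = 0.3472 d.
C = 0.04785·exp(−0.69·0.3472) = 0.04785·0.787 = 0.03765 mg/L.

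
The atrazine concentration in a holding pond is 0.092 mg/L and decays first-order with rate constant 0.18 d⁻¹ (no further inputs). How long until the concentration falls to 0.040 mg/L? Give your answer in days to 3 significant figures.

t = ln(C₀/C)/k = ln(0.092/0.040)/0.18 = 0.8329/0.18 = 4.627 d.

4.63 d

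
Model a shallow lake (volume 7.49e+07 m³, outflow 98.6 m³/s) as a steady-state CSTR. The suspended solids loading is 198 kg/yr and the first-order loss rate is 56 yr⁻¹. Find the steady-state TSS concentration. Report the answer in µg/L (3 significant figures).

Outflow Q = 98.6 m³/s × 3.156e+07 s/yr = 3.112e+09 m³/yr.
Steady-state CSTR mass balance: W = Q·C + k·V·C, so C = W/(Q + kV).
Q + kV = 3.112e+09 + 56·7.49e+07 = 7.306e+09 m³/yr.
C = 198/7.306e+09 = 2.71e-08 kg/m³ = 2.71e-05 mg/L = 0.0271 µg/L.

0.0271 µg/L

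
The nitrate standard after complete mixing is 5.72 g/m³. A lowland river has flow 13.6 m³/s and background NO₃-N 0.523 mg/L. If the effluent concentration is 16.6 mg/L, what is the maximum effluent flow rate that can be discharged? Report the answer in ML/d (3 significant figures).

Mass balance at complete mixing: C_std·(Q_w + Q_r) = Q_w·C_e + Q_r·C_b.
Rearranging, Q_w = Q_r·(C_std − C_b)/(C_e − C_std) = 13.6·(5.72 − 0.523) / (16.6 − 5.72) = 6.496 m³/s.
= 561.3 ML/d.

561 ML/d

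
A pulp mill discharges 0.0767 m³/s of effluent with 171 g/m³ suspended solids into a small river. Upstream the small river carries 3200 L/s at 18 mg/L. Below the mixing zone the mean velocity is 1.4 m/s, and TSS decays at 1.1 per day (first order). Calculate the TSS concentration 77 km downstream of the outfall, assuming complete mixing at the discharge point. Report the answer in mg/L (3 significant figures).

10.7 mg/L

3200 L/s = 3.2 m³/s.
After complete mixing, C₀ = (0.0767·171 + 3.2·18) / 3.277 = 21.58 mg/L.
Travel time t = 7.7e+04 m / 1.4 m/s = 5.5e+04 s = 0.6366 d.
C = 21.58·exp(−1.1·0.6366) = 21.58·0.4965 = 10.71 mg/L.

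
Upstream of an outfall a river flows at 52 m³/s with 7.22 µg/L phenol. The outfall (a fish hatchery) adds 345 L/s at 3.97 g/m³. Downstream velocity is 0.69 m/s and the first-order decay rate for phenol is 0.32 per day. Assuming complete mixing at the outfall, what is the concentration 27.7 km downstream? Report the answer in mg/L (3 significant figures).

345 L/s = 0.345 m³/s.
7.22 µg/L = 0.00722 mg/L.
After complete mixing, C₀ = (0.345·3.97 + 52·0.00722) / 52.34 = 0.03334 mg/L.
Travel time t = 2.77e+04 m / 0.69 m/s = 4.014e+04 s = 0.4646 d.
C = 0.03334·exp(−0.32·0.4646) = 0.03334·0.8618 = 0.02873 mg/L.

0.0287 mg/L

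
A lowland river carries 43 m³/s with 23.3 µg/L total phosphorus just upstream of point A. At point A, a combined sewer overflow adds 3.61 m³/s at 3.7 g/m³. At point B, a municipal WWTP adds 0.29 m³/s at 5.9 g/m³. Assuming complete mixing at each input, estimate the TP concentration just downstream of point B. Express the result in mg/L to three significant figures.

23.3 µg/L = 0.0233 mg/L.
After input A: C = (43·0.0233 + 3.61·3.7) / 46.61 = 0.3081 mg/L.
After input B: C = (46.61·0.3081 + 0.29·5.9) / 46.9 = 0.3426 mg/L.

0.343 mg/L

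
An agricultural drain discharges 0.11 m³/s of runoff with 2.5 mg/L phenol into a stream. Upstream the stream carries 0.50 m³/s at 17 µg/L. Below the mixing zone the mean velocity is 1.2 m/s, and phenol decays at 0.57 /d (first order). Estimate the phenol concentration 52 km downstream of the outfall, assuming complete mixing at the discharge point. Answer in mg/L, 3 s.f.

17 µg/L = 0.017 mg/L.
After complete mixing, C₀ = (0.11·2.5 + 0.5·0.017) / 0.61 = 0.4648 mg/L.
Travel time t = 5.2e+04 m / 1.2 m/s = 4.333e+04 s = 0.5015 d.
C = 0.4648·exp(−0.57·0.5015) = 0.4648·0.7514 = 0.3492 mg/L.

0.349 mg/L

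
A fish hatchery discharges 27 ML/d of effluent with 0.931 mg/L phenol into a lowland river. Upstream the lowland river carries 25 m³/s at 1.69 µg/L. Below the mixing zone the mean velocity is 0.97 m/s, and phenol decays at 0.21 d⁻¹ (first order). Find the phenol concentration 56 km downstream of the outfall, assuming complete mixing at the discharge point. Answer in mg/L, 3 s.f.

27 ML/d = 0.3125 m³/s.
1.69 µg/L = 0.00169 mg/L.
After complete mixing, C₀ = (0.3125·0.931 + 25·0.00169) / 25.31 = 0.01316 mg/L.
Travel time t = 5.6e+04 m / 0.97 m/s = 5.773e+04 s = 0.6682 d.
C = 0.01316·exp(−0.21·0.6682) = 0.01316·0.8691 = 0.01144 mg/L.

0.0114 mg/L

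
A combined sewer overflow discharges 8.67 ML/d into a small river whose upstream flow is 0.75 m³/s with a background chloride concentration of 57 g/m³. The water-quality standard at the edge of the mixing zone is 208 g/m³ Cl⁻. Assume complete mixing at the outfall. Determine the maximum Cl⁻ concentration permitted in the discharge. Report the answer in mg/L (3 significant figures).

8.67 ML/d = 0.1003 m³/s.
Mass balance: 208·0.8503 = 0.1003·Cₑ + 0.75·57.
Cₑ = (176.9 − 42.75) / 0.1003 = 1337 mg/L.

1340 mg/L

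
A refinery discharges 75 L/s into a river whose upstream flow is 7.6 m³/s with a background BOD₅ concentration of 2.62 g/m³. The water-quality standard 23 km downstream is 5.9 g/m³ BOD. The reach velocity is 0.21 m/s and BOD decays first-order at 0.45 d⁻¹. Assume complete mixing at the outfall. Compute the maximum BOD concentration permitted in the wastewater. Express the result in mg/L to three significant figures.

75 L/s = 0.075 m³/s.
Travel time to the compliance point: t = 2.3e+04/0.21 = 1.095e+05 s = 1.268 d; decay factor exp(−0.45·1.268) = 0.5653.
So the concentration just after mixing may be at most 5.9/0.5653 = 10.44 mg/L.
Mass balance: 10.44·7.675 = 0.075·Cₑ + 7.6·2.62.
Cₑ = (80.11 − 19.91) / 0.075 = 802.6 mg/L.

803 mg/L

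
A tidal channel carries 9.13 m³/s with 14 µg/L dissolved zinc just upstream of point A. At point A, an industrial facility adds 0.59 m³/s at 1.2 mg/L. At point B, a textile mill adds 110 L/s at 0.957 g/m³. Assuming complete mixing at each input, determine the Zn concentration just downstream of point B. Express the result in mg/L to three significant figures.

14 µg/L = 0.014 mg/L.
After input A: C = (9.13·0.014 + 0.59·1.2) / 9.72 = 0.08599 mg/L.
110 L/s = 0.11 m³/s.
After input B: C = (9.72·0.08599 + 0.11·0.957) / 9.83 = 0.09574 mg/L.

0.0957 mg/L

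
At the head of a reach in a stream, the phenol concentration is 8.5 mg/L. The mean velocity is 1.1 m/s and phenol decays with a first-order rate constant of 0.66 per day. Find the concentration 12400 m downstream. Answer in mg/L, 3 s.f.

Travel time t = 12400 m / 1.1 m/s = 1.24e+04/1.1 = 1.127e+04 s = 0.1305 d.
First-order decay: C = 8.5·exp(−0.66·0.1305) = 8.5·0.9175 = 7.799 mg/L.

7.80 mg/L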